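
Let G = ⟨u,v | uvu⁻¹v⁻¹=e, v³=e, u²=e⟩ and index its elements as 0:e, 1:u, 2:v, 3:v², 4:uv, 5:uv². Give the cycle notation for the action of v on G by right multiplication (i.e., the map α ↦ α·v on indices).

(0 2 3)(1 4 5)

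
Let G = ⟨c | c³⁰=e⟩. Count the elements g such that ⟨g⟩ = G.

G is cyclic of order 30. An element generates G iff its order is 30, and a cyclic group of order 30 has exactly φ(30) = 8 such elements.

Answer: 8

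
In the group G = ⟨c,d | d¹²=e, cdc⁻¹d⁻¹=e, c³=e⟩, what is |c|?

Compute successive powers until reaching e:
  c¹ = c, c² = c², c³ = e.
The smallest positive k with cᵏ = e is 3.

Answer: 3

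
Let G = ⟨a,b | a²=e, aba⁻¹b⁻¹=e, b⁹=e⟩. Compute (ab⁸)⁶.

Compute successive powers of (ab⁸), reducing at each step:
  (ab⁸)²: (ab⁸) · a = b⁸;   (b⁸) · b⁸ = b⁷
  (ab⁸)³: (b⁷) · a = ab⁷;   (ab⁷) · b⁸ = ab⁶
  (ab⁸)⁴: (ab⁶) · a = b⁶;   (b⁶) · b⁸ = b⁵
  (ab⁸)⁵: (b⁵) · a = ab⁵;   (ab⁵) · b⁸ = ab⁴
  (ab⁸)⁶: (ab⁴) · a = b⁴;   (b⁴) · b⁸ = b³

Answer: b³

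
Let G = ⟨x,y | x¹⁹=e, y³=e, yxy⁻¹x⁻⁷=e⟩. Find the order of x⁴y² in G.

Compute successive powers until reaching e:
  (x⁴y²)¹ = x⁴y², (x⁴y²)² = x¹⁰y, (x⁴y²)³ = e.
The smallest positive k with (x⁴y²)ᵏ = e is 3.

Answer: 3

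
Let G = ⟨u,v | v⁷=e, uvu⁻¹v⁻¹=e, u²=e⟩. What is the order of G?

Enumerate words in the generators, reducing via the relations: the distinct elements are
  {e, u, v, uv, v², v³, v⁴, v⁵, v⁶, uv², uv³, uv⁴, uv⁵, uv⁶}.
No further products give new elements, so |G| = 14.

Answer: 14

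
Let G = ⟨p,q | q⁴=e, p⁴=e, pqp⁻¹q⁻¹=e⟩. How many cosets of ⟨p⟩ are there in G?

First find ord(p) by computing successive powers:
  p¹ = p, p² = p², p³ = p³, p⁴ = e.
So |⟨p⟩| = ord(p) = 4. With |G| = 16, by Lagrange [G : ⟨p⟩] = 16/4 = 4.

Answer: 4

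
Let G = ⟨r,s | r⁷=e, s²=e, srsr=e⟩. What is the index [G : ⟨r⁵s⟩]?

First find ord(r⁵s) by computing successive powers:
  (r⁵s)¹ = r⁵s, (r⁵s)² = e.
So |⟨r⁵s⟩| = ord(r⁵s) = 2. With |G| = 14, by Lagrange [G : ⟨r⁵s⟩] = 14/2 = 7.

Answer: 7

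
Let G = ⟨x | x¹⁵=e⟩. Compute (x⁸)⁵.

Compute successive powers of (x⁸), reducing at each step:
  (x⁸)²: (x⁸) · x⁸ = x
  (x⁸)³: x · x⁸ = x⁹
  (x⁸)⁴: (x⁹) · x⁸ = x²
  (x⁸)⁵: (x²) · x⁸ = x¹⁰

Answer: x¹⁰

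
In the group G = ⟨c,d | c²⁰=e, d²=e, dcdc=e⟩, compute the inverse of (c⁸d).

The order of (c⁸d) is 2 (smallest k with (c⁸d)ᵏ = e), so (c⁸d)⁻¹ = (c⁸d)¹ = c⁸d.
Check: (c⁸d) · (c⁸d) → (c⁸d) · c⁸ = d;   d · d = e, giving e as required.

Answer: c⁸d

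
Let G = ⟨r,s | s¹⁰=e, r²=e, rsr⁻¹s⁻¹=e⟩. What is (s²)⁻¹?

The order of (s²) is 5 (smallest k with (s²)ᵏ = e), so (s²)⁻¹ = (s²)⁴ = s⁸.
Check: (s²) · (s⁸) → (s²) · s⁸ = e, giving e as required.

Answer: s⁸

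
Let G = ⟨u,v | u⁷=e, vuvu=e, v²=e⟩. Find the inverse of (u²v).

The order of (u²v) is 2 (smallest k with (u²v)ᵏ = e), so (u²v)⁻¹ = (u²v)¹ = u²v.
Check: (u²v) · (u²v) → (u²v) · u² = v;   v · v = e, giving e as required.

Answer: u²v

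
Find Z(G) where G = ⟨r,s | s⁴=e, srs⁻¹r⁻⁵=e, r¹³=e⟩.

An element z ∈ Z(G) iff z commutes with every generator.
For example e is central: e·r = r = r·e; e·s = s = s·e.
Whereas r ∉ Z(G) since r·s = rs ≠ r⁵s = s·r.
Checking each of the 52 elements this way gives Z(G) = {e}, of order 1.

Answer: {e}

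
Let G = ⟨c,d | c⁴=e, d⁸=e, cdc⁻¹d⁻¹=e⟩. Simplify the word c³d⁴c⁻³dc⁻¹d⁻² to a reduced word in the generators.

Multiply left to right, reducing at each step:
  (c³) · d⁴ = c³d⁴
  (c³d⁴) · c⁻³ = d⁴
  (d⁴) · d = d⁵
  (d⁵) · c⁻¹ = c³d⁵
  (c³d⁵) · d⁻² = c³d³

Answer: c³d³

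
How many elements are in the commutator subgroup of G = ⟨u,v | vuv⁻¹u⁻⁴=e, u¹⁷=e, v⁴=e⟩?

G' = [G, G] is generated by all commutators. The generator-pair commutators are: [u, v] = u¹⁴.
The subgroup they normally generate is {e, u, u², u³, u⁴, u⁵, u⁶, u⁷, u⁸, u⁹, u¹⁰, u¹¹, u¹², u¹³, u¹⁴, u¹⁵, u¹⁶}, of order 17.
Check: |G/G'| = 68/17 = 4 is the order of the abelianisation.

Answer: 17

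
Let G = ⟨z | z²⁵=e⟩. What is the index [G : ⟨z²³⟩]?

First find ord(z²³) by computing successive powers:
  (z²³)¹ = z²³, (z²³)² = z²¹, (z²³)³ = z¹⁹, (z²³)⁴ = z¹⁷, (z²³)⁵ = z¹⁵, (z²³)⁶ = z¹³, (z²³)⁷ = z¹¹, (z²³)⁸ = z⁹, (z²³)⁹ = z⁷, (z²³)¹⁰ = z⁵, (z²³)¹¹ = z³, (z²³)¹² = z, (z²³)¹³ = z²⁴, (z²³)¹⁴ = z²², (z²³)¹⁵ = z²⁰, (z²³)¹⁶ = z¹⁸, (z²³)¹⁷ = z¹⁶, (z²³)¹⁸ = z¹⁴, (z²³)¹⁹ = z¹², (z²³)²⁰ = z¹⁰, (z²³)²¹ = z⁸, (z²³)²² = z⁶, (z²³)²³ = z⁴, (z²³)²⁴ = z², (z²³)²⁵ = e.
So |⟨z²³⟩| = ord(z²³) = 25. With |G| = 25, by Lagrange [G : ⟨z²³⟩] = 25/25 = 1.

Answer: 1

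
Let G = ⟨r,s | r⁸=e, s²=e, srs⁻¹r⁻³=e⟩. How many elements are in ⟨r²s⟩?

|⟨r²s⟩| equals the order of r²s. Compute successive powers until reaching e:
  (r²s)¹ = r²s, (r²s)² = e.
The smallest positive k with (r²s)ᵏ = e is 2, so |⟨r²s⟩| = 2.

Answer: 2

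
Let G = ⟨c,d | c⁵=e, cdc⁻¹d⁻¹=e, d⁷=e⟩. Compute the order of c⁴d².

Compute successive powers until reaching e:
  (c⁴d²)¹ = c⁴d², (c⁴d²)² = c³d⁴, (c⁴d²)³ = c²d⁶, (c⁴d²)⁴ = cd, (c⁴d²)⁵ = d³, (c⁴d²)⁶ = c⁴d⁵, (c⁴d²)⁷ = c³, (c⁴d²)⁸ = c²d², (c⁴d²)⁹ = cd⁴, (c⁴d²)¹⁰ = d⁶, (c⁴d²)¹¹ = c⁴d, (c⁴d²)¹² = c³d³, (c⁴d²)¹³ = c²d⁵, (c⁴d²)¹⁴ = c, (c⁴d²)¹⁵ = d², (c⁴d²)¹⁶ = c⁴d⁴, (c⁴d²)¹⁷ = c³d⁶, (c⁴d²)¹⁸ = c²d, (c⁴d²)¹⁹ = cd³, (c⁴d²)²⁰ = d⁵, (c⁴d²)²¹ = c⁴, (c⁴d²)²² = c³d², (c⁴d²)²³ = c²d⁴, (c⁴d²)²⁴ = cd⁶, (c⁴d²)²⁵ = d, (c⁴d²)²⁶ = c⁴d³, (c⁴d²)²⁷ = c³d⁵, (c⁴d²)²⁸ = c², (c⁴d²)²⁹ = cd², (c⁴d²)³⁰ = d⁴, (c⁴d²)³¹ = c⁴d⁶, (c⁴d²)³² = c³d, (c⁴d²)³³ = c²d³, (c⁴d²)³⁴ = cd⁵, (c⁴d²)³⁵ = e.
The smallest positive k with (c⁴d²)ᵏ = e is 35.

Answer: 35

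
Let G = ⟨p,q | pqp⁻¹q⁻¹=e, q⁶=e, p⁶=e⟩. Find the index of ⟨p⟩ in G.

First find ord(p) by computing successive powers:
  p¹ = p, p² = p², p³ = p³, p⁴ = p⁴, p⁵ = p⁵, p⁶ = e.
So |⟨p⟩| = ord(p) = 6. With |G| = 36, by Lagrange [G : ⟨p⟩] = 36/6 = 6.

Answer: 6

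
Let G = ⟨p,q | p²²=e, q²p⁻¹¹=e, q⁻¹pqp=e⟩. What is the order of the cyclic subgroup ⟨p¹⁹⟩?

|⟨p¹⁹⟩| equals the order of p¹⁹. Compute successive powers until reaching e:
  (p¹⁹)¹ = p¹⁹, (p¹⁹)² = p¹⁶, (p¹⁹)³ = p¹³, (p¹⁹)⁴ = p¹⁰, (p¹⁹)⁵ = p⁷, (p¹⁹)⁶ = p⁴, (p¹⁹)⁷ = p, (p¹⁹)⁸ = p²⁰, (p¹⁹)⁹ = p¹⁷, (p¹⁹)¹⁰ = p¹⁴, (p¹⁹)¹¹ = p¹¹, (p¹⁹)¹² = p⁸, (p¹⁹)¹³ = p⁵, (p¹⁹)¹⁴ = p², (p¹⁹)¹⁵ = p²¹, (p¹⁹)¹⁶ = p¹⁸, (p¹⁹)¹⁷ = p¹⁵, (p¹⁹)¹⁸ = p¹², (p¹⁹)¹⁹ = p⁹, (p¹⁹)²⁰ = p⁶, (p¹⁹)²¹ = p³, (p¹⁹)²² = e.
The smallest positive k with (p¹⁹)ᵏ = e is 22, so |⟨p¹⁹⟩| = 22.

Answer: 22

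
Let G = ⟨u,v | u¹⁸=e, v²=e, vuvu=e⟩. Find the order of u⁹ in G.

Compute successive powers until reaching e:
  (u⁹)¹ = u⁹, (u⁹)² = e.
The smallest positive k with (u⁹)ᵏ = e is 2.

Answer: 2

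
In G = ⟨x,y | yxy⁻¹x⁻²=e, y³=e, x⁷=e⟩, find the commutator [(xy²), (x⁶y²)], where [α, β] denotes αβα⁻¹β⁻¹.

[(xy²), (x⁶y²)] = (xy²)·(x⁶y²)·(xy²)⁻¹·(x⁶y²)⁻¹.
  (xy²) · (x⁶y²) = x⁴y
  (x⁴y) · (x⁵y) = y²
  (y²) · (x²y) = x

Answer: x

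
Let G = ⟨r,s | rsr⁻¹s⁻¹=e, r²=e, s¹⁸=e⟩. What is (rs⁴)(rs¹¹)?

Compute (rs⁴) · (rs¹¹) by multiplying left to right and reducing via the relations at each step:
  (rs⁴) · r = s⁴
  (s⁴) · s¹¹ = s¹⁵

Answer: s¹⁵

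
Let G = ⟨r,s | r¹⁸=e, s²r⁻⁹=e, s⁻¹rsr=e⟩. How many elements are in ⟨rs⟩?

|⟨rs⟩| equals the order of rs. Compute successive powers until reaching e:
  (rs)¹ = rs, (rs)² = r⁹, (rs)³ = rs⁻¹, (rs)⁴ = e.
The smallest positive k with (rs)ᵏ = e is 4, so |⟨rs⟩| = 4.

Answer: 4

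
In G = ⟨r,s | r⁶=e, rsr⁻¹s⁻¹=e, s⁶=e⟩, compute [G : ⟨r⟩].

First find ord(r) by computing successive powers:
  r¹ = r, r² = r², r³ = r³, r⁴ = r⁴, r⁵ = r⁵, r⁶ = e.
So |⟨r⟩| = ord(r) = 6. With |G| = 36, by Lagrange [G : ⟨r⟩] = 36/6 = 6.

Answer: 6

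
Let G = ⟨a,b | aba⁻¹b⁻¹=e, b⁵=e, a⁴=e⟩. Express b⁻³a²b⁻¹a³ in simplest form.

Multiply left to right, reducing at each step:
  (b²) · a² = a²b²
  (a²b²) · b⁻¹ = a²b
  (a²b) · a³ = ab

Answer: ab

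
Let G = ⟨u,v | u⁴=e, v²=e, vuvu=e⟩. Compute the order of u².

Compute successive powers until reaching e:
  (u²)¹ = u², (u²)² = e.
The smallest positive k with (u²)ᵏ = e is 2.

Answer: 2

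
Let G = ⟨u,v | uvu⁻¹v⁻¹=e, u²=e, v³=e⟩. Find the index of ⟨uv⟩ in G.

First find ord(uv) by computing successive powers:
  (uv)¹ = uv, (uv)² = v², (uv)³ = u, (uv)⁴ = v, (uv)⁵ = uv², (uv)⁶ = e.
So |⟨uv⟩| = ord(uv) = 6. With |G| = 6, by Lagrange [G : ⟨uv⟩] = 6/6 = 1.

Answer: 1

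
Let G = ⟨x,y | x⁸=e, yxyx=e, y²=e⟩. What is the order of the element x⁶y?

Compute successive powers until reaching e:
  (x⁶y)¹ = x⁶y, (x⁶y)² = e.
The smallest positive k with (x⁶y)ᵏ = e is 2.

Answer: 2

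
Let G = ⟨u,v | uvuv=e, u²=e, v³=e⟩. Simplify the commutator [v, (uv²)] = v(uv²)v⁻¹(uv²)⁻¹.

[v, (uv²)] = v·(uv²)·v⁻¹·(uv²)⁻¹.
  v · (uv²) = uv
  (uv) · (v²) = u
  u · (uv²) = v²

Answer: v²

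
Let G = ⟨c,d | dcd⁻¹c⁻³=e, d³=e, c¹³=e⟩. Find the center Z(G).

An element z ∈ Z(G) iff z commutes with every generator.
For example e is central: e·c = c = c·e; e·d = d = d·e.
Whereas c ∉ Z(G) since c·d = cd ≠ c³d = d·c.
Checking each of the 39 elements this way gives Z(G) = {e}, of order 1.

Answer: {e}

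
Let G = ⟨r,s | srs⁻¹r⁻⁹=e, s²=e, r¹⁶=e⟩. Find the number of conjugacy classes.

The conjugacy classes (representative and size) are:
  [e] (size 1), [r⁹] (size 2), [r²] (size 1), [r³] (size 2), [r⁴] (size 1), [r¹³] (size 2), [r⁶] (size 1), [r¹⁵] (size 2), [r⁸] (size 1), [r¹⁰] (size 1), [r¹²] (size 1), [r¹⁴] (size 1), [s] (size 2), [rs] (size 2), [r²s] (size 2), [r¹¹s] (size 2), [r⁴s] (size 2), [r¹³s] (size 2), [r¹⁴s] (size 2), [r¹⁵s] (size 2).
Class equation: 1 + 2 + 1 + 2 + 1 + 2 + 1 + 2 + 1 + 1 + 1 + 1 + 2 + 2 + 2 + 2 + 2 + 2 + 2 + 2 = 32 = |G|. So G has 20 conjugacy classes.

Answer: 20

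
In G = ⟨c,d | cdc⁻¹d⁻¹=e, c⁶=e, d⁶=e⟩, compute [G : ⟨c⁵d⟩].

First find ord(c⁵d) by computing successive powers:
  (c⁵d)¹ = c⁵d, (c⁵d)² = c⁴d², (c⁵d)³ = c³d³, (c⁵d)⁴ = c²d⁴, (c⁵d)⁵ = cd⁵, (c⁵d)⁶ = e.
So |⟨c⁵d⟩| = ord(c⁵d) = 6. With |G| = 36, by Lagrange [G : ⟨c⁵d⟩] = 36/6 = 6.

Answer: 6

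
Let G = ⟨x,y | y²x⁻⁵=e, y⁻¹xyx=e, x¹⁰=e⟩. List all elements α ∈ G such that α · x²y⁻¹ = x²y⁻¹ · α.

⟨x²y⁻¹⟩ ⊆ C_G(x²y⁻¹) since powers of x²y⁻¹ commute with x²y⁻¹; so |C_G(x²y⁻¹)| ≥ |⟨x²y⁻¹⟩| = 4.
By orbit–stabilizer, |C_G(x²y⁻¹)| = |G| / |conj. class of x²y⁻¹| = 20 / 5 = 4.
The 4 elements commuting with x²y⁻¹ are {e, x⁵, x²y, x²y⁻¹}.

Answer: {e, x⁵, x²y, x²y⁻¹}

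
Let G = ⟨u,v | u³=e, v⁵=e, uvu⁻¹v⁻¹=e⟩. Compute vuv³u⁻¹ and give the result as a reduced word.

Multiply left to right, reducing at each step:
  v · u = uv
  (uv) · v³ = uv⁴
  (uv⁴) · u⁻¹ = v⁴

Answer: v⁴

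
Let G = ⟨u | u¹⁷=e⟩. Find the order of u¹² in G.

Compute successive powers until reaching e:
  (u¹²)¹ = u¹², (u¹²)² = u⁷, (u¹²)³ = u², (u¹²)⁴ = u¹⁴, (u¹²)⁵ = u⁹, (u¹²)⁶ = u⁴, (u¹²)⁷ = u¹⁶, (u¹²)⁸ = u¹¹, (u¹²)⁹ = u⁶, (u¹²)¹⁰ = u, (u¹²)¹¹ = u¹³, (u¹²)¹² = u⁸, (u¹²)¹³ = u³, (u¹²)¹⁴ = u¹⁵, (u¹²)¹⁵ = u¹⁰, (u¹²)¹⁶ = u⁵, (u¹²)¹⁷ = e.
The smallest positive k with (u¹²)ᵏ = e is 17.

Answer: 17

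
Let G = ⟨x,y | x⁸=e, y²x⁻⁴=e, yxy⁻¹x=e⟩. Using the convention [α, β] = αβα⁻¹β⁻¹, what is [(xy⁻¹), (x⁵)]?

[(xy⁻¹), (x⁵)] = (xy⁻¹)·(x⁵)·(xy⁻¹)⁻¹·(x⁵)⁻¹.
  (xy⁻¹) · (x⁵) = y
  y · (xy) = x³
  (x³) · (x³) = x⁶

Answer: x⁶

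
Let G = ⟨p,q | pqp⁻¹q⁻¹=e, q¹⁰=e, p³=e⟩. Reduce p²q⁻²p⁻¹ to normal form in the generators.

Multiply left to right, reducing at each step:
  (p²) · q⁻² = p²q⁸
  (p²q⁸) · p⁻¹ = pq⁸

Answer: pq⁸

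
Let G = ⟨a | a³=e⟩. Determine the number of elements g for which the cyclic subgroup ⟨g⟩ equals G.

G is cyclic of order 3. An element generates G iff its order is 3, and a cyclic group of order 3 has exactly φ(3) = 2 such elements.

Answer: 2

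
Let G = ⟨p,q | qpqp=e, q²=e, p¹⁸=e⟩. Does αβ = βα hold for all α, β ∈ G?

p·q = pq but q·p = p¹⁷q, so p·q ≠ q·p and G is not abelian.

Answer: No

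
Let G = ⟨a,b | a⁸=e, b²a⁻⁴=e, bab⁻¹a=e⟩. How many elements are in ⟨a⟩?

|⟨a⟩| equals the order of a. Compute successive powers until reaching e:
  a¹ = a, a² = a², a³ = a³, a⁴ = a⁴, a⁵ = a⁵, a⁶ = a⁶, a⁷ = a⁷, a⁸ = e.
The smallest positive k with aᵏ = e is 8, so |⟨a⟩| = 8.

Answer: 8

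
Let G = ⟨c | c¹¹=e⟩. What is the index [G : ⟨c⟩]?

First find ord(c) by computing successive powers:
  c¹ = c, c² = c², c³ = c³, c⁴ = c⁴, c⁵ = c⁵, c⁶ = c⁶, c⁷ = c⁷, c⁸ = c⁸, c⁹ = c⁹, c¹⁰ = c¹⁰, c¹¹ = e.
So |⟨c⟩| = ord(c) = 11. With |G| = 11, by Lagrange [G : ⟨c⟩] = 11/11 = 1.

Answer: 1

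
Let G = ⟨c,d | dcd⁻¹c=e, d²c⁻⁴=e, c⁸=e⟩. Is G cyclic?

Every cyclic group is abelian. But c·d = cd while d·c = c³d⁻¹, so c·d ≠ d·c and G is not abelian. Hence G is not cyclic.

Answer: No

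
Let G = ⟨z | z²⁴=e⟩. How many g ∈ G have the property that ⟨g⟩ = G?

G is cyclic of order 24. An element generates G iff its order is 24, and a cyclic group of order 24 has exactly φ(24) = 8 such elements.

Answer: 8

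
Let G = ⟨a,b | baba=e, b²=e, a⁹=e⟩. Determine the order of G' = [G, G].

G' = [G, G] is generated by all commutators. The generator-pair commutators are: [a, b] = a².
The subgroup they normally generate is {e, a, a², a³, a⁴, a⁵, a⁶, a⁷, a⁸}, of order 9.
Check: |G/G'| = 18/9 = 2 is the order of the abelianisation.

Answer: 9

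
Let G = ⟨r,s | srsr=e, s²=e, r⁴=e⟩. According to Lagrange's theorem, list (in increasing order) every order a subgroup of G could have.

|G| = 8 = 2³. By Lagrange's theorem the order of any subgroup divides 8; the divisors of 8 are 1, 2, 4, 8.

Answer: 1, 2, 4, 8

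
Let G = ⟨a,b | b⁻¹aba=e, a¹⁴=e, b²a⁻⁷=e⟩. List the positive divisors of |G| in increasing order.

|G| = 28 = 2² · 7. By Lagrange's theorem the order of any subgroup divides 28; the divisors of 28 are 1, 2, 4, 7, 14, 28.

Answer: 1, 2, 4, 7, 14, 28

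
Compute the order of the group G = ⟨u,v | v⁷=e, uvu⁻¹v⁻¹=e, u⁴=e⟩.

Enumerate words in the generators, reducing via the relations: the distinct elements are
  {e, u, v, uv, u², u³, v², v³, v⁴, v⁵, v⁶, uv², uv³, uv⁴, uv⁵, uv⁶, u²v, u³v, u²v², u²v³, u²v⁴, u²v⁵, u²v⁶, u³v², u³v³, u³v⁴, u³v⁵, u³v⁶}.
No further products give new elements, so |G| = 28.

Answer: 28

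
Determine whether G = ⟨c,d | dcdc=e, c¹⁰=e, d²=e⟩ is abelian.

c·d = cd but d·c = c⁹d, so c·d ≠ d·c and G is not abelian.

Answer: No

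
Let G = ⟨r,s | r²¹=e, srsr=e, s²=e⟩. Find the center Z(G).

An element z ∈ Z(G) iff z commutes with every generator.
For example e is central: e·r = r = r·e; e·s = s = s·e.
Whereas r ∉ Z(G) since r·s = rs ≠ r²⁰s = s·r.
Checking each of the 42 elements this way gives Z(G) = {e}, of order 1.

Answer: {e}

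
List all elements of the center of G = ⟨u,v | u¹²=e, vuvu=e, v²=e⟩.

An element z ∈ Z(G) iff z commutes with every generator.
For example u⁶ is central: (u⁶)·u = u⁷ = u·(u⁶); (u⁶)·v = u⁶v = v·(u⁶).
Whereas u ∉ Z(G) since u·v = uv ≠ u¹¹v = v·u.
Checking each of the 24 elements this way gives Z(G) = {e, u⁶}, of order 2.

Answer: {e, u⁶}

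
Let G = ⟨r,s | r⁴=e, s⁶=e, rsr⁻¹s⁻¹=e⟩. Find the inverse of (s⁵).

The order of (s⁵) is 6 (smallest k with (s⁵)ᵏ = e), so (s⁵)⁻¹ = (s⁵)⁵ = s.
Check: (s⁵) · s → (s⁵) · s = e, giving e as required.

Answer: s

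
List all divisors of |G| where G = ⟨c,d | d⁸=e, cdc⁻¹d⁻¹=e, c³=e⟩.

|G| = 24 = 2³ · 3. By Lagrange's theorem the order of any subgroup divides 24; the divisors of 24 are 1, 2, 3, 4, 6, 8, 12, 24.

Answer: 1, 2, 3, 4, 6, 8, 12, 24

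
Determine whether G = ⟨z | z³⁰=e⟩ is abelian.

G has a single generator, so G is cyclic and hence abelian.

Answer: Yes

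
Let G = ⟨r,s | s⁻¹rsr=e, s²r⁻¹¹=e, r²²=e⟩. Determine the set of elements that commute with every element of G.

An element z ∈ Z(G) iff z commutes with every generator.
For example r¹¹ is central: (r¹¹)·r = r¹² = r·(r¹¹); (r¹¹)·s = s⁻¹ = s·(r¹¹).
Whereas r ∉ Z(G) since r·s = rs ≠ r¹⁰s⁻¹ = s·r.
Checking each of the 44 elements this way gives Z(G) = {e, r¹¹}, of order 2.

Answer: {e, r¹¹}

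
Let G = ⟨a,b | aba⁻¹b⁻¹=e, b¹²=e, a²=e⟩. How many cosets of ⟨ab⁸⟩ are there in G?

First find ord(ab⁸) by computing successive powers:
  (ab⁸)¹ = ab⁸, (ab⁸)² = b⁴, (ab⁸)³ = a, (ab⁸)⁴ = b⁸, (ab⁸)⁵ = ab⁴, (ab⁸)⁶ = e.
So |⟨ab⁸⟩| = ord(ab⁸) = 6. With |G| = 24, by Lagrange [G : ⟨ab⁸⟩] = 24/6 = 4.

Answer: 4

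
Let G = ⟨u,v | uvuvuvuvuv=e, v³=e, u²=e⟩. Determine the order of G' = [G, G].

G' = [G, G] is generated by all commutators. The generator-pair commutators are: [u, v] = uvuv².
The subgroup they normally generate is {e, u, v, v², uv, uvu, uvuv, uvuvu, v²uv²u, v²uv², v²u, uv², vu, vuv, vuvu, uv²uv²u, uv²uv², uv²u, v²uv, v²uvu, v²uvuv, vuv²uv², vuv²u, vuv², uvuv², uv²uv, uv²uvu, uv²uvuv, uvuv²uv², uvuv²u, v²uv²uv, uvuv²uv, uvuv²uvu, uvuv²uvuv, v²uv²uvuv², v²uv²uvu, v²uv²uvuv, v²uvuv²uv², v²uvuv²u, v²uvuv², vuvuv², vuv²uv, vuv²uvu, vuv²uvuv, vuvuv²uv², vuvuv²u, vuvuv²uv, uv²uvuv²uv², uv²uvuv²u, uv²uvuv², v²uvuv²uv, v²uvuv²uvu, vuv²uvuv²u, vuv²uvuv², uv²uvuv²uv, uv²uvuv²uvu, uvuv²uvuv²u, uvuv²uvuv², uvuv²uvuv²uv, vuv²uvuv²uv}, of order 60.
Check: |G/G'| = 60/60 = 1 is the order of the abelianisation.

Answer: 60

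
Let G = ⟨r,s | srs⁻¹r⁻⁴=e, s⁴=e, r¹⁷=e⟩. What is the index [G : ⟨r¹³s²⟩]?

First find ord(r¹³s²) by computing successive powers:
  (r¹³s²)¹ = r¹³s², (r¹³s²)² = e.
So |⟨r¹³s²⟩| = ord(r¹³s²) = 2. With |G| = 68, by Lagrange [G : ⟨r¹³s²⟩] = 68/2 = 34.

Answer: 34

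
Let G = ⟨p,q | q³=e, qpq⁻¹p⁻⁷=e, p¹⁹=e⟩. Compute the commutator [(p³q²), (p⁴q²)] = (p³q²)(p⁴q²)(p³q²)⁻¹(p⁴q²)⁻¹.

[(p³q²), (p⁴q²)] = (p³q²)·(p⁴q²)·(p³q²)⁻¹·(p⁴q²)⁻¹.
  (p³q²) · (p⁴q²) = p⁹q
  (p⁹q) · (p¹⁷q) = p¹⁴q²
  (p¹⁴q²) · (p¹⁰q) = p¹⁰

Answer: p¹⁰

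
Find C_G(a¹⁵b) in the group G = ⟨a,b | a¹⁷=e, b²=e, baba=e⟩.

⟨a¹⁵b⟩ ⊆ C_G(a¹⁵b) since powers of a¹⁵b commute with a¹⁵b; so |C_G(a¹⁵b)| ≥ |⟨a¹⁵b⟩| = 2.
By orbit–stabilizer, |C_G(a¹⁵b)| = |G| / |conj. class of a¹⁵b| = 34 / 17 = 2.
The 2 elements commuting with a¹⁵b are {e, a¹⁵b}.

Answer: {e, a¹⁵b}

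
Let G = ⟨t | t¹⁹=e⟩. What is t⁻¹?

The order of t is 19 (smallest k with tᵏ = e), so t⁻¹ = t¹⁸ = t¹⁸.
Check: t · (t¹⁸) → t · t¹⁸ = e, giving e as required.

Answer: t¹⁸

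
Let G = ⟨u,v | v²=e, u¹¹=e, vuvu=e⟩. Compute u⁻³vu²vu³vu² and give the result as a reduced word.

Multiply left to right, reducing at each step:
  (u⁸) · v = u⁸v
  (u⁸v) · u² = u⁶v
  (u⁶v) · v = u⁶
  (u⁶) · u³ = u⁹
  (u⁹) · v = u⁹v
  (u⁹v) · u² = u⁷v

Answer: u⁷v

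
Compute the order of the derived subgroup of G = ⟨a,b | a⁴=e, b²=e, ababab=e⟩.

G' = [G, G] is generated by all commutators. The generator-pair commutators are: [a, b] = a²ba.
The subgroup they normally generate is {e, a², ab, ba³, a²ba, a³b, a²ba³, ba, aba², ba²b, a²ba²b, a³ba²}, of order 12.
Check: |G/G'| = 24/12 = 2 is the order of the abelianisation.

Answer: 12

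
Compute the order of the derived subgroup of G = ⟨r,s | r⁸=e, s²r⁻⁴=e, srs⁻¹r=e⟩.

G' = [G, G] is generated by all commutators. The generator-pair commutators are: [r, s] = r².
The subgroup they normally generate is {e, r², r⁴, r⁶}, of order 4.
Check: |G/G'| = 16/4 = 4 is the order of the abelianisation.

Answer: 4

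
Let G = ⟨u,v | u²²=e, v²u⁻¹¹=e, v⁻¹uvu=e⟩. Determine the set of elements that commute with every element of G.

An element z ∈ Z(G) iff z commutes with every generator.
For example u¹¹ is central: (u¹¹)·u = u¹² = u·(u¹¹); (u¹¹)·v = v⁻¹ = v·(u¹¹).
Whereas u ∉ Z(G) since u·v = uv ≠ u¹⁰v⁻¹ = v·u.
Checking each of the 44 elements this way gives Z(G) = {e, u¹¹}, of order 2.

Answer: {e, u¹¹}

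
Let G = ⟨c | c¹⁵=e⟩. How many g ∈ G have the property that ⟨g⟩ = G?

G is cyclic of order 15. An element generates G iff its order is 15, and a cyclic group of order 15 has exactly φ(15) = 8 such elements.

Answer: 8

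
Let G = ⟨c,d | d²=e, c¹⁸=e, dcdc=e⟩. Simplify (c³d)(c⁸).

Compute (c³d) · (c⁸) by multiplying left to right and reducing via the relations at each step:
  (c³d) · c⁸ = c¹³d

Answer: c¹³d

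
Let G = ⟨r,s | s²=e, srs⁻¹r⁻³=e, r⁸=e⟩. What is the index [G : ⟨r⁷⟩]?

First find ord(r⁷) by computing successive powers:
  (r⁷)¹ = r⁷, (r⁷)² = r⁶, (r⁷)³ = r⁵, (r⁷)⁴ = r⁴, (r⁷)⁵ = r³, (r⁷)⁶ = r², (r⁷)⁷ = r, (r⁷)⁸ = e.
So |⟨r⁷⟩| = ord(r⁷) = 8. With |G| = 16, by Lagrange [G : ⟨r⁷⟩] = 16/8 = 2.

Answer: 2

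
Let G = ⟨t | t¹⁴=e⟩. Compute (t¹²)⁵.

Compute successive powers of (t¹²), reducing at each step:
  (t¹²)²: (t¹²) · t¹² = t¹⁰
  (t¹²)³: (t¹⁰) · t¹² = t⁸
  (t¹²)⁴: (t⁸) · t¹² = t⁶
  (t¹²)⁵: (t⁶) · t¹² = t⁴

Answer: t⁴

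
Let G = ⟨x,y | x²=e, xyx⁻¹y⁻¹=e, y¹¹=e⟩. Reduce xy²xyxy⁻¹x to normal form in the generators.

Multiply left to right, reducing at each step:
  x · y² = xy²
  (xy²) · x = y²
  (y²) · y = y³
  (y³) · x = xy³
  (xy³) · y⁻¹ = xy²
  (xy²) · x = y²

Answer: y²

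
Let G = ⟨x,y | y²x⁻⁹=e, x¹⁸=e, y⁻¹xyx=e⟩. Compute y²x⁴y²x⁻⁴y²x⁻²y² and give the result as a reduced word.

Multiply left to right, reducing at each step:
  (x⁹) · x⁴ = x¹³
  (x¹³) · y² = x⁴
  (x⁴) · x⁻⁴ = e
  e · y² = x⁹
  (x⁹) · x⁻² = x⁷
  (x⁷) · y² = x¹⁶

Answer: x¹⁶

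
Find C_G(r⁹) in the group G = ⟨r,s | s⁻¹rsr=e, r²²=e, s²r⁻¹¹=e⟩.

⟨r⁹⟩ ⊆ C_G(r⁹) since powers of r⁹ commute with r⁹; so |C_G(r⁹)| ≥ |⟨r⁹⟩| = 22.
By orbit–stabilizer, |C_G(r⁹)| = |G| / |conj. class of r⁹| = 44 / 2 = 22.
The 22 elements commuting with r⁹ are {e, r, r², r³, r⁴, r⁵, r⁶, r⁷, r⁸, r⁹, r¹⁰, r¹¹, r¹², r¹³, r¹⁴, r¹⁵, r¹⁶, r¹⁷, r¹⁸, r¹⁹, r²⁰, r²¹}.

Answer: {e, r, r², r³, r⁴, r⁵, r⁶, r⁷, r⁸, r⁹, r¹⁰, r¹¹, r¹², r¹³, r¹⁴, r¹⁵, r¹⁶, r¹⁷, r¹⁸, r¹⁹, r²⁰, r²¹}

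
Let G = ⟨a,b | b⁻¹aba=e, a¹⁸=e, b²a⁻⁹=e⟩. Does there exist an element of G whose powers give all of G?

Every cyclic group is abelian. But a·b = ab while b·a = a⁸b⁻¹, so a·b ≠ b·a and G is not abelian. Hence G is not cyclic.

Answer: No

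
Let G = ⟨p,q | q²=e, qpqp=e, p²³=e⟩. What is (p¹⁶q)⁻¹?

The order of (p¹⁶q) is 2 (smallest k with (p¹⁶q)ᵏ = e), so (p¹⁶q)⁻¹ = (p¹⁶q)¹ = p¹⁶q.
Check: (p¹⁶q) · (p¹⁶q) → (p¹⁶q) · p¹⁶ = q;   q · q = e, giving e as required.

Answer: p¹⁶q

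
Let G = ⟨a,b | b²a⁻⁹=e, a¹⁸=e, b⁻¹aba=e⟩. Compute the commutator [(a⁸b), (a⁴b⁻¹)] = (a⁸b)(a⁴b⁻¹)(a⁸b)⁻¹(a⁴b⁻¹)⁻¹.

[(a⁸b), (a⁴b⁻¹)] = (a⁸b)·(a⁴b⁻¹)·(a⁸b)⁻¹·(a⁴b⁻¹)⁻¹.
  (a⁸b) · (a⁴b⁻¹) = a⁴
  (a⁴) · (a⁸b⁻¹) = a³b
  (a³b) · (a⁴b) = a⁸

Answer: a⁸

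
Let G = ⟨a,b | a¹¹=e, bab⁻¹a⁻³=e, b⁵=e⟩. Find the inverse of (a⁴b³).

The order of (a⁴b³) is 5 (smallest k with (a⁴b³)ᵏ = e), so (a⁴b³)⁻¹ = (a⁴b³)⁴ = a⁸b².
Check: (a⁴b³) · (a⁸b²) → (a⁴b³) · a⁸ = b³;   (b³) · b² = e, giving e as required.

Answer: a⁸b²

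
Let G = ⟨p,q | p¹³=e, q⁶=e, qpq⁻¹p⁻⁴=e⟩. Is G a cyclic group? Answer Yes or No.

Every cyclic group is abelian. But p·q = pq while q·p = p⁴q, so p·q ≠ q·p and G is not abelian. Hence G is not cyclic.

Answer: No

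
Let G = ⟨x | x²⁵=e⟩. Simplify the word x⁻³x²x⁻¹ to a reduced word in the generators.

Multiply left to right, reducing at each step:
  (x²²) · x² = x²⁴
  (x²⁴) · x⁻¹ = x²³

Answer: x²³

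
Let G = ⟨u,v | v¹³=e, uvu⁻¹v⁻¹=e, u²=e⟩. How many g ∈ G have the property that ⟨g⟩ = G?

G is cyclic of order 26. An element generates G iff its order is 26, and a cyclic group of order 26 has exactly φ(26) = 12 such elements.

Answer: 12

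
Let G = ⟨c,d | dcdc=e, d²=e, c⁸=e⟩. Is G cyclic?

Every cyclic group is abelian. But c·d = cd while d·c = c⁷d, so c·d ≠ d·c and G is not abelian. Hence G is not cyclic.

Answer: No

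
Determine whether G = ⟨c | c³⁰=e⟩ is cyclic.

|G| = 30. The element c has order 30 (its powers give 30 distinct elements), so ⟨c⟩ = G and G is cyclic.

Answer: Yes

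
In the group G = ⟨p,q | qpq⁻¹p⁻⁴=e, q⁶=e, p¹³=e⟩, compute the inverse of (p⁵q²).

The order of (p⁵q²) is 3 (smallest k with (p⁵q²)ᵏ = e), so (p⁵q²)⁻¹ = (p⁵q²)² = p⁷q⁴.
Check: (p⁵q²) · (p⁷q⁴) → (p⁵q²) · p⁷ = q²;   (q²) · q⁴ = e, giving e as required.

Answer: p⁷q⁴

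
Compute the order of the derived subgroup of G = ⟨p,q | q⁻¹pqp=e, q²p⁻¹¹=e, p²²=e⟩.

G' = [G, G] is generated by all commutators. The generator-pair commutators are: [p, q] = p².
The subgroup they normally generate is {e, p², p⁴, p⁶, p⁸, p¹⁰, p¹², p¹⁴, p¹⁶, p¹⁸, p²⁰}, of order 11.
Check: |G/G'| = 44/11 = 4 is the order of the abelianisation.

Answer: 11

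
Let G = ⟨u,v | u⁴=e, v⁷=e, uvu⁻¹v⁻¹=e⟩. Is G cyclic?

|G| = 28. The element uv has order 28 (its powers give 28 distinct elements), so ⟨uv⟩ = G and G is cyclic.

Answer: Yes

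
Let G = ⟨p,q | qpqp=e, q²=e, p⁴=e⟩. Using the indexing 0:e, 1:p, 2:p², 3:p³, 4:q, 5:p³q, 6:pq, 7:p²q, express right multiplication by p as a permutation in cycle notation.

(0 1 2 3)(4 5 7 6)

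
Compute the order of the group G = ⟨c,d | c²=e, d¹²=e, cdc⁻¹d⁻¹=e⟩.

Enumerate words in the generators, reducing via the relations: the distinct elements are
  {c, d, e, cd, d², d³, d⁴, d⁵, d⁶, d⁷, d⁸, d⁹, cd², cd³, cd⁴, cd⁵, cd⁶, cd⁷, cd⁸, cd⁹, d¹¹, d¹⁰, cd¹¹, cd¹⁰}.
No further products give new elements, so |G| = 24.

Answer: 24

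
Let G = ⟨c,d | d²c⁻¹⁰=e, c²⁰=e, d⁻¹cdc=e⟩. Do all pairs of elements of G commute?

c·d = cd but d·c = c⁹d⁻¹, so c·d ≠ d·c and G is not abelian.

Answer: No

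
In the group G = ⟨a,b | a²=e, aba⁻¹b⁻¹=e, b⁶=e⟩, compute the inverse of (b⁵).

The order of (b⁵) is 6 (smallest k with (b⁵)ᵏ = e), so (b⁵)⁻¹ = (b⁵)⁵ = b.
Check: (b⁵) · b → (b⁵) · b = e, giving e as required.

Answer: b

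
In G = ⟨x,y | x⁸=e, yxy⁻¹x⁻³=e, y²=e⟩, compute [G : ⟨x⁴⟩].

First find ord(x⁴) by computing successive powers:
  (x⁴)¹ = x⁴, (x⁴)² = e.
So |⟨x⁴⟩| = ord(x⁴) = 2. With |G| = 16, by Lagrange [G : ⟨x⁴⟩] = 16/2 = 8.

Answer: 8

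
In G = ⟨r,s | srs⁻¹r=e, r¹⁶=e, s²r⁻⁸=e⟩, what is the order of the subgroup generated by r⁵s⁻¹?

|⟨r⁵s⁻¹⟩| equals the order of r⁵s⁻¹. Compute successive powers until reaching e:
  (r⁵s⁻¹)¹ = r⁵s⁻¹, (r⁵s⁻¹)² = r⁸, (r⁵s⁻¹)³ = r⁵s, (r⁵s⁻¹)⁴ = e.
The smallest positive k with (r⁵s⁻¹)ᵏ = e is 4, so |⟨r⁵s⁻¹⟩| = 4.

Answer: 4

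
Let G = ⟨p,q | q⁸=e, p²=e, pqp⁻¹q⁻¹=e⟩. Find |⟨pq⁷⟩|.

|⟨pq⁷⟩| equals the order of pq⁷. Compute successive powers until reaching e:
  (pq⁷)¹ = pq⁷, (pq⁷)² = q⁶, (pq⁷)³ = pq⁵, (pq⁷)⁴ = q⁴, (pq⁷)⁵ = pq³, (pq⁷)⁶ = q², (pq⁷)⁷ = pq, (pq⁷)⁸ = e.
The smallest positive k with (pq⁷)ᵏ = e is 8, so |⟨pq⁷⟩| = 8.

Answer: 8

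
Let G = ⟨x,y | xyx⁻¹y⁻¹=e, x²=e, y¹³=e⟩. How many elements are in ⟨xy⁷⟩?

|⟨xy⁷⟩| equals the order of xy⁷. Compute successive powers until reaching e:
  (xy⁷)¹ = xy⁷, (xy⁷)² = y, (xy⁷)³ = xy⁸, (xy⁷)⁴ = y², (xy⁷)⁵ = xy⁹, (xy⁷)⁶ = y³, (xy⁷)⁷ = xy¹⁰, (xy⁷)⁸ = y⁴, (xy⁷)⁹ = xy¹¹, (xy⁷)¹⁰ = y⁵, (xy⁷)¹¹ = xy¹², (xy⁷)¹² = y⁶, (xy⁷)¹³ = x, (xy⁷)¹⁴ = y⁷, (xy⁷)¹⁵ = xy, (xy⁷)¹⁶ = y⁸, (xy⁷)¹⁷ = xy², (xy⁷)¹⁸ = y⁹, (xy⁷)¹⁹ = xy³, (xy⁷)²⁰ = y¹⁰, (xy⁷)²¹ = xy⁴, (xy⁷)²² = y¹¹, (xy⁷)²³ = xy⁵, (xy⁷)²⁴ = y¹², (xy⁷)²⁵ = xy⁶, (xy⁷)²⁶ = e.
The smallest positive k with (xy⁷)ᵏ = e is 26, so |⟨xy⁷⟩| = 26.

Answer: 26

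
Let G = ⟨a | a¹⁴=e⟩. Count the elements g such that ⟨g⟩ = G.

G is cyclic of order 14. An element generates G iff its order is 14, and a cyclic group of order 14 has exactly φ(14) = 6 such elements.

Answer: 6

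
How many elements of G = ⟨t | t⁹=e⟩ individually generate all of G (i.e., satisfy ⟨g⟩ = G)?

G is cyclic of order 9. An element generates G iff its order is 9, and a cyclic group of order 9 has exactly φ(9) = 6 such elements.

Answer: 6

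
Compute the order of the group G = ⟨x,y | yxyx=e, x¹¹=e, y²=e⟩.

Enumerate words in the generators, reducing via the relations: the distinct elements are
  {e, x, y, xy, x², x³, x⁴, x⁵, x⁶, x⁷, x⁸, x⁹, x²y, x³y, x¹⁰, x⁴y, x⁵y, x⁶y, x⁷y, x⁸y, x⁹y, x¹⁰y}.
No further products give new elements, so |G| = 22.

Answer: 22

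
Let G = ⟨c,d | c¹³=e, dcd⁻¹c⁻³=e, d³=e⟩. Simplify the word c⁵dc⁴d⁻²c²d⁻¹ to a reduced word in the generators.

Multiply left to right, reducing at each step:
  (c⁵) · d = c⁵d
  (c⁵d) · c⁴ = c⁴d
  (c⁴d) · d⁻² = c⁴d²
  (c⁴d²) · c² = c⁹d²
  (c⁹d²) · d⁻¹ = c⁹d

Answer: c⁹d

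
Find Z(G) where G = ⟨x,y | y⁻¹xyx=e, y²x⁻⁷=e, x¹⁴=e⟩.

An element z ∈ Z(G) iff z commutes with every generator.
For example x⁷ is central: (x⁷)·x = x⁸ = x·(x⁷); (x⁷)·y = y⁻¹ = y·(x⁷).
Whereas x ∉ Z(G) since x·y = xy ≠ x⁶y⁻¹ = y·x.
Checking each of the 28 elements this way gives Z(G) = {e, x⁷}, of order 2.

Answer: {e, x⁷}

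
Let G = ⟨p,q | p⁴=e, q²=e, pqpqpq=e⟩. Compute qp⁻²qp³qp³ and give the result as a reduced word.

Multiply left to right, reducing at each step:
  q · p⁻² = qp²
  (qp²) · q = qp²q
  (qp²q) · p³ = pqp²q
  (pqp²q) · q = pqp²
  (pqp²) · p³ = pqp

Answer: pqp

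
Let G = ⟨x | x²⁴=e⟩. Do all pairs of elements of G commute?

G has a single generator, so G is cyclic and hence abelian.

Answer: Yes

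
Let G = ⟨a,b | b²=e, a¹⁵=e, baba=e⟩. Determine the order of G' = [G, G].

G' = [G, G] is generated by all commutators. The generator-pair commutators are: [a, b] = a².
The subgroup they normally generate is {e, a, a², a³, a⁴, a⁵, a⁶, a⁷, a⁸, a⁹, a¹⁰, a¹¹, a¹², a¹³, a¹⁴}, of order 15.
Check: |G/G'| = 30/15 = 2 is the order of the abelianisation.

Answer: 15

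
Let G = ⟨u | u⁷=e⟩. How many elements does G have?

G is generated by a single element, so G is cyclic. The relator gives u⁷ = e and no smaller power is forced to be e, so the 7 powers {e, u, u², u³, u⁴, u⁵, u⁶} are distinct. Hence |G| = 7.

Answer: 7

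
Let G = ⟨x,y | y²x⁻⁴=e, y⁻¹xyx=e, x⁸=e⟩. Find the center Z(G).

An element z ∈ Z(G) iff z commutes with every generator.
For example x⁴ is central: (x⁴)·x = x⁵ = x·(x⁴); (x⁴)·y = y⁻¹ = y·(x⁴).
Whereas x ∉ Z(G) since x·y = xy ≠ x³y⁻¹ = y·x.
Checking each of the 16 elements this way gives Z(G) = {e, x⁴}, of order 2.

Answer: {e, x⁴}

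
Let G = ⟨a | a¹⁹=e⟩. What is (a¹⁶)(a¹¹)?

Compute (a¹⁶) · (a¹¹) by multiplying left to right and reducing via the relations at each step:
  (a¹⁶) · a¹¹ = a⁸

Answer: a⁸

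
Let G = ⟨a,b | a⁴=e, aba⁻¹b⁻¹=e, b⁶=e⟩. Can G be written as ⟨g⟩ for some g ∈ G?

|G| = 24, but the maximum element order in G is 12 < 24. No single element generates all of G, so G is not cyclic.

Answer: No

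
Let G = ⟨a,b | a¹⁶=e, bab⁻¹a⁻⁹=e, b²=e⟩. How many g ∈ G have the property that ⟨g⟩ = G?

⟨g⟩ = G would require ord(g) = |G| = 32, but the maximum element order in G is 16 < 32. So G is not cyclic and no single element generates it: the count is 0.

Answer: 0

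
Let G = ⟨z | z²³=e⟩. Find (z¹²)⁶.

Compute successive powers of (z¹²), reducing at each step:
  (z¹²)²: (z¹²) · z¹² = z
  (z¹²)³: z · z¹² = z¹³
  (z¹²)⁴: (z¹³) · z¹² = z²
  (z¹²)⁵: (z²) · z¹² = z¹⁴
  (z¹²)⁶: (z¹⁴) · z¹² = z³

Answer: z³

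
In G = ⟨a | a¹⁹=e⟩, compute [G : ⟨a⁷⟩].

First find ord(a⁷) by computing successive powers:
  (a⁷)¹ = a⁷, (a⁷)² = a¹⁴, (a⁷)³ = a², (a⁷)⁴ = a⁹, (a⁷)⁵ = a¹⁶, (a⁷)⁶ = a⁴, (a⁷)⁷ = a¹¹, (a⁷)⁸ = a¹⁸, (a⁷)⁹ = a⁶, (a⁷)¹⁰ = a¹³, (a⁷)¹¹ = a, (a⁷)¹² = a⁸, (a⁷)¹³ = a¹⁵, (a⁷)¹⁴ = a³, (a⁷)¹⁵ = a¹⁰, (a⁷)¹⁶ = a¹⁷, (a⁷)¹⁷ = a⁵, (a⁷)¹⁸ = a¹², (a⁷)¹⁹ = e.
So |⟨a⁷⟩| = ord(a⁷) = 19. With |G| = 19, by Lagrange [G : ⟨a⁷⟩] = 19/19 = 1.

Answer: 1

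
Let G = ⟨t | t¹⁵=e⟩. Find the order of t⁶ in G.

Compute successive powers until reaching e:
  (t⁶)¹ = t⁶, (t⁶)² = t¹², (t⁶)³ = t³, (t⁶)⁴ = t⁹, (t⁶)⁵ = e.
The smallest positive k with (t⁶)ᵏ = e is 5.

Answer: 5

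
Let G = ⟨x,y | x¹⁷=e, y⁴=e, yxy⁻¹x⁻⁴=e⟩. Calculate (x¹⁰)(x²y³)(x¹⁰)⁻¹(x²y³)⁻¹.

[(x¹⁰), (x²y³)] = (x¹⁰)·(x²y³)·(x¹⁰)⁻¹·(x²y³)⁻¹.
  (x¹⁰) · (x²y³) = x¹²y³
  (x¹²y³) · (x⁷) = xy³
  (xy³) · (x⁹y) = x¹⁶

Answer: x¹⁶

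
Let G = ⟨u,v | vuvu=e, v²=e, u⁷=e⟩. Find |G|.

Enumerate words in the generators, reducing via the relations: the distinct elements are
  {e, u, v, uv, u², u³, u⁴, u⁵, u⁶, u²v, u³v, u⁴v, u⁵v, u⁶v}.
No further products give new elements, so |G| = 14.

Answer: 14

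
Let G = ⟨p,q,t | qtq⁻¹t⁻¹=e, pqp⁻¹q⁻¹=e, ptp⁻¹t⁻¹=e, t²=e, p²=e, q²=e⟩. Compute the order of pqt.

Compute successive powers until reaching e:
  (pqt)¹ = pqt, (pqt)² = e.
The smallest positive k with (pqt)ᵏ = e is 2.

Answer: 2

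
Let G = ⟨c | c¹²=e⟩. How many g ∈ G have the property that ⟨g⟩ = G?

G is cyclic of order 12. An element generates G iff its order is 12, and a cyclic group of order 12 has exactly φ(12) = 4 such elements.

Answer: 4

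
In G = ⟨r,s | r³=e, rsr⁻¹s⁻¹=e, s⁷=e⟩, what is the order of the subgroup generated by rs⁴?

|⟨rs⁴⟩| equals the order of rs⁴. Compute successive powers until reaching e:
  (rs⁴)¹ = rs⁴, (rs⁴)² = r²s, (rs⁴)³ = s⁵, (rs⁴)⁴ = rs², (rs⁴)⁵ = r²s⁶, (rs⁴)⁶ = s³, (rs⁴)⁷ = r, (rs⁴)⁸ = r²s⁴, (rs⁴)⁹ = s, (rs⁴)¹⁰ = rs⁵, (rs⁴)¹¹ = r²s², (rs⁴)¹² = s⁶, (rs⁴)¹³ = rs³, (rs⁴)¹⁴ = r², (rs⁴)¹⁵ = s⁴, (rs⁴)¹⁶ = rs, (rs⁴)¹⁷ = r²s⁵, (rs⁴)¹⁸ = s², (rs⁴)¹⁹ = rs⁶, (rs⁴)²⁰ = r²s³, (rs⁴)²¹ = e.
The smallest positive k with (rs⁴)ᵏ = e is 21, so |⟨rs⁴⟩| = 21.

Answer: 21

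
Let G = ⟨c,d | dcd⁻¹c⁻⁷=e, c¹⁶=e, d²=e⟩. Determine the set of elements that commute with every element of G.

An element z ∈ Z(G) iff z commutes with every generator.
For example c⁸ is central: (c⁸)·c = c⁹ = c·(c⁸); (c⁸)·d = c⁸d = d·(c⁸).
Whereas c ∉ Z(G) since c·d = cd ≠ c⁷d = d·c.
Checking each of the 32 elements this way gives Z(G) = {e, c⁸}, of order 2.

Answer: {e, c⁸}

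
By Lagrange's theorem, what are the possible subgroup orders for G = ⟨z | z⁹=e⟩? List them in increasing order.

|G| = 9 = 3². By Lagrange's theorem the order of any subgroup divides 9; the divisors of 9 are 1, 3, 9.

Answer: 1, 3, 9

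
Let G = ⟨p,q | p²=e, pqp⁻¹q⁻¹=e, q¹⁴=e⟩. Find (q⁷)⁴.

Compute successive powers of (q⁷), reducing at each step:
  (q⁷)²: (q⁷) · q⁷ = e
  (q⁷)³: e · q⁷ = q⁷
  (q⁷)⁴: (q⁷) · q⁷ = e

Answer: e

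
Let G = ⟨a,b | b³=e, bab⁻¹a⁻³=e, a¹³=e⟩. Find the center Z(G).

An element z ∈ Z(G) iff z commutes with every generator.
For example e is central: e·a = a = a·e; e·b = b = b·e.
Whereas a ∉ Z(G) since a·b = ab ≠ a³b = b·a.
Checking each of the 39 elements this way gives Z(G) = {e}, of order 1.

Answer: {e}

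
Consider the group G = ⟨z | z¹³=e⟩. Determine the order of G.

G is generated by a single element, so G is cyclic. The relator gives z¹³ = e and no smaller power is forced to be e, so the 13 powers {e, z, z², z³, z⁴, z⁵, z⁶, z⁷, z⁸, z⁹, z¹², z¹¹, z¹⁰} are distinct. Hence |G| = 13.

Answer: 13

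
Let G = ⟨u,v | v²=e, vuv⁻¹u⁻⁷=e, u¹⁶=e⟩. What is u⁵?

Compute successive powers of u, reducing at each step:
  u²: u · u = u²
  u³: (u²) · u = u³
  u⁴: (u³) · u = u⁴
  u⁵: (u⁴) · u = u⁵

Answer: u⁵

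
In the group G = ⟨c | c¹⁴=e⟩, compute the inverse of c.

The order of c is 14 (smallest k with cᵏ = e), so c⁻¹ = c¹³ = c¹³.
Check: c · (c¹³) → c · c¹³ = e, giving e as required.

Answer: c¹³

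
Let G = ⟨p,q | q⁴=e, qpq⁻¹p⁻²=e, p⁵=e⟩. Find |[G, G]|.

G' = [G, G] is generated by all commutators. The generator-pair commutators are: [p, q] = p⁴.
The subgroup they normally generate is {e, p, p², p³, p⁴}, of order 5.
Check: |G/G'| = 20/5 = 4 is the order of the abelianisation.

Answer: 5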